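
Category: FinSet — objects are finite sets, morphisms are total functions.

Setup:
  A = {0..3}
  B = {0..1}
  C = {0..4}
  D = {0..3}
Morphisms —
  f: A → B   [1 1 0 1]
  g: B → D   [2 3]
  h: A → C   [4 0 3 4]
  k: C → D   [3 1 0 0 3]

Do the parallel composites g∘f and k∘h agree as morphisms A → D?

Path 1 = f;g:
  0 f→1 g→3
  1 f→1 g→3
  2 f→0 g→2
  3 f→1 g→3
  ⟦path⟧₁ = [3 3 2 3]
Path 2 = h;k:
  0 h→4 k→3
  1 h→0 k→3
  2 h→3 k→0
  3 h→4 k→3
  ⟦path⟧₂ = [3 3 0 3]
Equal? distinct morphisms ✗

Answer: DOES NOT COMMUTE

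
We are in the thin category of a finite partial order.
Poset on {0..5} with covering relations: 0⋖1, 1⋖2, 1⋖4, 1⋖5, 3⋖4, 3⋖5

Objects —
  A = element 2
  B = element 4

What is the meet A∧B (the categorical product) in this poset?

{x : x⊑A ∧ x⊑B} = {0,1}  (A=2, B=4)
  0 ⊑ 1
  1 ⊑ 1
glb = 1

Answer: A∧B = 1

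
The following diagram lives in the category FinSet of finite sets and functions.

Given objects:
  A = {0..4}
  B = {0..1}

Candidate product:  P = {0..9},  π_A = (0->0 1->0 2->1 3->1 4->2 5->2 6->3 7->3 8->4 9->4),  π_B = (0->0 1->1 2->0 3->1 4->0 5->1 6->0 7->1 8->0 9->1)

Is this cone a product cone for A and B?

|A|·|B| = 5·2 = 10;  |P| = 10
Check the pairing map k ↦ (π_A(k), π_B(k)):
  0 -> (0,0)
  1 -> (0,1)
  2 -> (1,0)
  3 -> (1,1)
  4 -> (2,0)
  5 -> (2,1)
  6 -> (3,0)
  7 -> (3,1)
  8 -> (4,0)
  9 -> (4,1)
distinct pairs in image: 10 / 10 needed
  → bijection onto A×B; projections well-typed.

Answer: VALID PRODUCT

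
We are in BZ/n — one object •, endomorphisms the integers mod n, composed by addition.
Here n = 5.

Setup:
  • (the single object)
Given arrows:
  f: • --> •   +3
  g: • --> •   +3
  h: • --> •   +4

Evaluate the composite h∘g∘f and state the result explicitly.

Answer: +0

Work:
  0 +3≡3 +3≡1 +4≡0  (mod 5)
result: +0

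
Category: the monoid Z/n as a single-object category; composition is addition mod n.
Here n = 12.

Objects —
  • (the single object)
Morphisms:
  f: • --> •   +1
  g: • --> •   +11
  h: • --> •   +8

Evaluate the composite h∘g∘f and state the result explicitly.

Answer: +8

Trace:
  0 +1≡1 +11≡0 +8≡8  (mod 12)
composite: +8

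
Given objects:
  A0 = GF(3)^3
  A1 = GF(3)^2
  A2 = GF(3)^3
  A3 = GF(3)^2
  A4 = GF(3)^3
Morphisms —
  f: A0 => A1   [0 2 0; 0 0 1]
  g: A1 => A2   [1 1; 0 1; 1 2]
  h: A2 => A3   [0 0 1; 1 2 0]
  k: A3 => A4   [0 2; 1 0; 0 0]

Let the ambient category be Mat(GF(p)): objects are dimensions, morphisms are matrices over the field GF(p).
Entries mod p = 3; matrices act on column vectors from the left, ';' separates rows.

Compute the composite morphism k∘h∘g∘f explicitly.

Answer: [0 1 0; 0 2 2; 0 0 0]

Work:
  e0=(1,0,0) f=>(0,0) g=>(0,0,0) h=>(0,0) k=>(0,0,0)
  e1=(0,1,0) f=>(2,0) g=>(2,0,2) h=>(2,2) k=>(1,2,0)
  e2=(0,0,1) f=>(0,1) g=>(1,1,2) h=>(2,0) k=>(0,2,0)
⟦path⟧: [0 1 0; 0 2 2; 0 0 0]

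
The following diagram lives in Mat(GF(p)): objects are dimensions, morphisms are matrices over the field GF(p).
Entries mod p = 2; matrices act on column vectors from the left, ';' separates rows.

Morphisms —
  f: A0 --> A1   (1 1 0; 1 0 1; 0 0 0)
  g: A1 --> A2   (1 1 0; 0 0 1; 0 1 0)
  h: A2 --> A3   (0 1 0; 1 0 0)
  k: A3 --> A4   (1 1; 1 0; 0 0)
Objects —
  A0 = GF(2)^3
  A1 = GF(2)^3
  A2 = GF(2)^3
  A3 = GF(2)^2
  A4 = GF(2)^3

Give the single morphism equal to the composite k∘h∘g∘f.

Answer: (0 1 1; 0 0 0; 0 0 0)

Trace:
  e0=[1,0,0] f-->[1,1,0] g-->[0,0,1] h-->[0,0] k-->[0,0,0]
  e1=[0,1,0] f-->[1,0,0] g-->[1,0,0] h-->[0,1] k-->[1,0,0]
  e2=[0,0,1] f-->[0,1,0] g-->[1,0,1] h-->[0,1] k-->[1,0,0]
⟦path⟧: (0 1 1; 0 0 0; 0 0 0)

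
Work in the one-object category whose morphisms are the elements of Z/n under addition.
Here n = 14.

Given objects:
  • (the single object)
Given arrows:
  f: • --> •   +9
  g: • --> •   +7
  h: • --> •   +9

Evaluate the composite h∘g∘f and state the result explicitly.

Answer: +11

Trace:
  0 +9≡9 +7≡2 +9≡11  (mod 14)
composite: +11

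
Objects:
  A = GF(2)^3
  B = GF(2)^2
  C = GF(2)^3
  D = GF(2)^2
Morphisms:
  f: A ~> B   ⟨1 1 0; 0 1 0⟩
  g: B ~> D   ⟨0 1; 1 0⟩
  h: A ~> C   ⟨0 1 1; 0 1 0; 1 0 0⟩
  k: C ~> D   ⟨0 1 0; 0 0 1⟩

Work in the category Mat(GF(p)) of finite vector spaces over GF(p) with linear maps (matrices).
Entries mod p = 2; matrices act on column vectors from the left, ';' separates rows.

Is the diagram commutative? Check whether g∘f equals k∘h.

Answer: DOES NOT COMMUTE

Trace:
Path 1 = f;g:
  e0=(1,0,0) f~>(1,0) g~>(0,1)
  e1=(0,1,0) f~>(1,1) g~>(1,1)
  e2=(0,0,1) f~>(0,0) g~>(0,0)
  ⟦path⟧₁ = ⟨0 1 0; 1 1 0⟩
Path 2 = h;k:
  e0=(1,0,0) h~>(0,0,1) k~>(0,1)
  e1=(0,1,0) h~>(1,1,0) k~>(1,0)
  e2=(0,0,1) h~>(1,0,0) k~>(0,0)
  ⟦path⟧₂ = ⟨0 1 0; 1 0 0⟩
Equal? distinct morphisms ✗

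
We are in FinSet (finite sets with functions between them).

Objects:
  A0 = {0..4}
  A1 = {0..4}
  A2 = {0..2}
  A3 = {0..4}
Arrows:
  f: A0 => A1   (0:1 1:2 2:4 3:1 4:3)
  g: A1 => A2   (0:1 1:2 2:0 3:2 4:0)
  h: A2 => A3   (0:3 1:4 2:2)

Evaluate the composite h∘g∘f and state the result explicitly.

  0 f=>1 g=>2 h=>2
  1 f=>2 g=>0 h=>3
  2 f=>4 g=>0 h=>3
  3 f=>1 g=>2 h=>2
  4 f=>3 g=>2 h=>2
result: (0:2 1:3 2:3 3:2 4:2)

Answer: (0:2 1:3 2:3 3:2 4:2)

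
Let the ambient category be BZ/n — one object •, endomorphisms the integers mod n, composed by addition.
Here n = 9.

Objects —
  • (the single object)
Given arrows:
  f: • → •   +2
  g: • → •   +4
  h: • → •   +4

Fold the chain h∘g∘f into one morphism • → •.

Answer: +1

Work:
  0 +2≡2 +4≡6 +4≡1  (mod 9)
composite: +1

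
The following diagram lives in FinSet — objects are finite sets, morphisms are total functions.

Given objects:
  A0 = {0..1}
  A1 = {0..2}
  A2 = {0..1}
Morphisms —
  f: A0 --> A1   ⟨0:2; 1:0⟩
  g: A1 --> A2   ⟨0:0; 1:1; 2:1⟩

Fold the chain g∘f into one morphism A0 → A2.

  0 f-->2 g-->1
  1 f-->0 g-->0
⟦path⟧: ⟨0:1; 1:0⟩

Answer: ⟨0:1; 1:0⟩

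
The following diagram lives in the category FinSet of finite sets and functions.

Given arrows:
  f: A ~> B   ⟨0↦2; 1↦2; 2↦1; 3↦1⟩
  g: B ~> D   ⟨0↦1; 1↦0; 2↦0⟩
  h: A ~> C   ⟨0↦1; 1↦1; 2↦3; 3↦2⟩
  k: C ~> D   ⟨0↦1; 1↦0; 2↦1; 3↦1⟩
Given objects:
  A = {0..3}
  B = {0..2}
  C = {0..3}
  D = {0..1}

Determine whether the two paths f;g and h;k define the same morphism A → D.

1) trace f;g:
  0 f~>2 g~>0
  1 f~>2 g~>0
  2 f~>1 g~>0
  3 f~>1 g~>0
  composite₁ = ⟨0↦0; 1↦0; 2↦0; 3↦0⟩
2) trace h;k:
  0 h~>1 k~>0
  1 h~>1 k~>0
  2 h~>3 k~>1
  3 h~>2 k~>1
  composite₂ = ⟨0↦0; 1↦0; 2↦1; 3↦1⟩
Equal? differ; not commutative

Answer: DOES NOT COMMUTE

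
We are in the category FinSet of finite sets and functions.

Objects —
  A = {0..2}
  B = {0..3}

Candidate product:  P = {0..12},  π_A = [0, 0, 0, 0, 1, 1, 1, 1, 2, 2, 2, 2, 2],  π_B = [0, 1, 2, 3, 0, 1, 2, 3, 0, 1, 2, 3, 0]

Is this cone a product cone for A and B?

|A|·|B| = 3·4 = 12;  |P| = 13
  → cardinalities differ; no bijection possible.

Answer: NOT A VALID PRODUCT — |P|=13 ≠ |A|·|B|=12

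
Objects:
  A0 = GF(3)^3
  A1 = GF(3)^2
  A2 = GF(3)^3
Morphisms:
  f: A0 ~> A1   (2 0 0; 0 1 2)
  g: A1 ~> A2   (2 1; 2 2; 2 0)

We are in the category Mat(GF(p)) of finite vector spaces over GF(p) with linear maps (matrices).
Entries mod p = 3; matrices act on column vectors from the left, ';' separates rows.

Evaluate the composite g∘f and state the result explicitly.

  e0=⟨1,0,0⟩ f~>⟨2,0⟩ g~>⟨1,1,1⟩
  e1=⟨0,1,0⟩ f~>⟨0,1⟩ g~>⟨1,2,0⟩
  e2=⟨0,0,1⟩ f~>⟨0,2⟩ g~>⟨2,1,0⟩
⟦path⟧: (1 1 2; 1 2 1; 1 0 0)

Answer: (1 1 2; 1 2 1; 1 0 0)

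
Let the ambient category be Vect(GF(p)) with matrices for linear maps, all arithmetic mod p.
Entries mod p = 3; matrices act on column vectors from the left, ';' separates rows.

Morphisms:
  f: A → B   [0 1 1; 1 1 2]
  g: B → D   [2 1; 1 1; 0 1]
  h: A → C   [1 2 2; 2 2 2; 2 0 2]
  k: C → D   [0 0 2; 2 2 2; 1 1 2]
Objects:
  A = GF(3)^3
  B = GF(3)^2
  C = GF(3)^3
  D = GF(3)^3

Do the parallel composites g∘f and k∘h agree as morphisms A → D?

Answer: COMMUTES

Derivation:
Path 1 = f;g:
  e0=(1,0,0) f→(0,1) g→(1,1,1)
  e1=(0,1,0) f→(1,1) g→(0,2,1)
  e2=(0,0,1) f→(1,2) g→(1,0,2)
  composite₁ = [1 0 1; 1 2 0; 1 1 2]
Path 2 = h;k:
  e0=(1,0,0) h→(1,2,2) k→(1,1,1)
  e1=(0,1,0) h→(2,2,0) k→(0,2,1)
  e2=(0,0,1) h→(2,2,2) k→(1,0,2)
  composite₂ = [1 0 1; 1 2 0; 1 1 2]
Equal? same morphism ✓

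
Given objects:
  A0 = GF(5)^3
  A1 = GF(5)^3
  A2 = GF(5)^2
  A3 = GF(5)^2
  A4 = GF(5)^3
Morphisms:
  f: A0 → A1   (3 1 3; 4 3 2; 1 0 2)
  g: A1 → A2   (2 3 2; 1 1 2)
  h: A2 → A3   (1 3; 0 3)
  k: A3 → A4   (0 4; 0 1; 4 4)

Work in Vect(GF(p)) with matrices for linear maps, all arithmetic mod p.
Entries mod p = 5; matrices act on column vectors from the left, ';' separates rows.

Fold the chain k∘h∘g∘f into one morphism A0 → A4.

  e0=⟨1,0,0⟩ f→⟨3,4,1⟩ g→⟨0,4⟩ h→⟨2,2⟩ k→⟨3,2,1⟩
  e1=⟨0,1,0⟩ f→⟨1,3,0⟩ g→⟨1,4⟩ h→⟨3,2⟩ k→⟨3,2,0⟩
  e2=⟨0,0,1⟩ f→⟨3,2,2⟩ g→⟨1,4⟩ h→⟨3,2⟩ k→⟨3,2,0⟩
composite: (3 3 3; 2 2 2; 1 0 0)

Answer: (3 3 3; 2 2 2; 1 0 0)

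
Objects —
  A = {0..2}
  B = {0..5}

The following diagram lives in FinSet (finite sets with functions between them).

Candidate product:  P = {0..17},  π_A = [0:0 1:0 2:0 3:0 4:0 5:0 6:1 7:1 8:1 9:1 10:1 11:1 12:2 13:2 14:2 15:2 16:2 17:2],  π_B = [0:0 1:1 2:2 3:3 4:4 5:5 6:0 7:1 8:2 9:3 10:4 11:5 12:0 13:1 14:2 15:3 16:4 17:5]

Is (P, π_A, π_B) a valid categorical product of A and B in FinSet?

Answer: VALID PRODUCT

Trace:
|A|·|B| = 3·6 = 18;  |P| = 18
Check the pairing map k ↦ (π_A(k), π_B(k)):
  0 : (0,0)
  1 : (0,1)
  2 : (0,2)
  3 : (0,3)
  4 : (0,4)
  5 : (0,5)
  6 : (1,0)
  7 : (1,1)
  8 : (1,2)
  9 : (1,3)
  10 : (1,4)
  11 : (1,5)
  12 : (2,0)
  13 : (2,1)
  14 : (2,2)
  15 : (2,3)
  16 : (2,4)
  17 : (2,5)
distinct pairs in image: 18 / 18 needed
  → bijection onto A×B; projections well-typed.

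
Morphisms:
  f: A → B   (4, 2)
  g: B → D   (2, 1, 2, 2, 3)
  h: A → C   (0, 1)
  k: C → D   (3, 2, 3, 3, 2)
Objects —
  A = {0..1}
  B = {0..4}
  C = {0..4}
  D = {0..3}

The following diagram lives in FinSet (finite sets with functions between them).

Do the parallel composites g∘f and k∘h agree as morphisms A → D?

1) trace f;g:
  0 f→4 g→3
  1 f→2 g→2
  result₁ = (3, 2)
2) trace h;k:
  0 h→0 k→3
  1 h→1 k→2
  result₂ = (3, 2)
Equal? equal; square commutes

Answer: COMMUTES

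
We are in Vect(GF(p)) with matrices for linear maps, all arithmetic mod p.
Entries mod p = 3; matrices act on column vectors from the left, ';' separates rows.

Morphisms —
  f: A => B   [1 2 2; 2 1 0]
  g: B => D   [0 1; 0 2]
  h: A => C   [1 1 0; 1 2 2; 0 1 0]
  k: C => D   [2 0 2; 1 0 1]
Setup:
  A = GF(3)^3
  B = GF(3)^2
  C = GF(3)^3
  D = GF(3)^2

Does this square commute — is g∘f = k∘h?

1) trace f;g:
  e0=⟨1,0,0⟩ f=>⟨1,2⟩ g=>⟨2,1⟩
  e1=⟨0,1,0⟩ f=>⟨2,1⟩ g=>⟨1,2⟩
  e2=⟨0,0,1⟩ f=>⟨2,0⟩ g=>⟨0,0⟩
  result₁ = [2 1 0; 1 2 0]
2) trace h;k:
  e0=⟨1,0,0⟩ h=>⟨1,1,0⟩ k=>⟨2,1⟩
  e1=⟨0,1,0⟩ h=>⟨1,2,1⟩ k=>⟨1,2⟩
  e2=⟨0,0,1⟩ h=>⟨0,2,0⟩ k=>⟨0,0⟩
  result₂ = [2 1 0; 1 2 0]
Equal? YES — commutes

Answer: COMMUTES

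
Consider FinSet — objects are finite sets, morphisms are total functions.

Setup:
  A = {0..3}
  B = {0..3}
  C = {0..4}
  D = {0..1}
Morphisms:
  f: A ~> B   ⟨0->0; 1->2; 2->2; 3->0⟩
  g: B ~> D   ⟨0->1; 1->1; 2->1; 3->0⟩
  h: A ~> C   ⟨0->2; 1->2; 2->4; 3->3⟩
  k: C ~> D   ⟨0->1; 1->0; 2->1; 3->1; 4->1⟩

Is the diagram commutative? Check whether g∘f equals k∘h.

Along f;g (path 1):
  0 f~>0 g~>1
  1 f~>2 g~>1
  2 f~>2 g~>1
  3 f~>0 g~>1
  result₁ = ⟨0->1; 1->1; 2->1; 3->1⟩
Along h;k (path 2):
  0 h~>2 k~>1
  1 h~>2 k~>1
  2 h~>4 k~>1
  3 h~>3 k~>1
  result₂ = ⟨0->1; 1->1; 2->1; 3->1⟩
Equal? equal; square commutes

Answer: COMMUTES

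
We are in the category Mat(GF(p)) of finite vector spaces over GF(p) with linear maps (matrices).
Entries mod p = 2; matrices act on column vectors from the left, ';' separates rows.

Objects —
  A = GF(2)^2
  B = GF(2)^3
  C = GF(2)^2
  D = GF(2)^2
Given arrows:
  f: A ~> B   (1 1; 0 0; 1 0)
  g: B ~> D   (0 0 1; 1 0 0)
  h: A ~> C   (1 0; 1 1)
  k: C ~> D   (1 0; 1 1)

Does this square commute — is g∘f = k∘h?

Answer: DOES NOT COMMUTE

Trace:
Along f;g (path 1):
  e0=(1,0) f~>(1,0,1) g~>(1,1)
  e1=(0,1) f~>(1,0,0) g~>(0,1)
  result₁ = (1 0; 1 1)
Along h;k (path 2):
  e0=(1,0) h~>(1,1) k~>(1,0)
  e1=(0,1) h~>(0,1) k~>(0,1)
  result₂ = (1 0; 0 1)
Equal? NO — does not commute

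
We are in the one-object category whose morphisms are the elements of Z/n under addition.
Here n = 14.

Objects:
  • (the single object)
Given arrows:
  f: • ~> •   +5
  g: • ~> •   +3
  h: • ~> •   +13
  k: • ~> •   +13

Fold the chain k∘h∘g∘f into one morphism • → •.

  0 +5≡5 +3≡8 +13≡7 +13≡6  (mod 14)
⟦path⟧: +6

Answer: +6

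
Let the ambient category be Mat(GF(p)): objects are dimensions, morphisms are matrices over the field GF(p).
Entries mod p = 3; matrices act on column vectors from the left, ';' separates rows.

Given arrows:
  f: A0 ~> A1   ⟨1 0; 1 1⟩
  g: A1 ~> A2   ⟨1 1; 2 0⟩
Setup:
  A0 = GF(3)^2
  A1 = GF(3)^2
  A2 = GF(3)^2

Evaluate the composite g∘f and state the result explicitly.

Answer: ⟨2 1; 2 0⟩

Work:
  e0=(1,0) f~>(1,1) g~>(2,2)
  e1=(0,1) f~>(0,1) g~>(1,0)
⟦path⟧: ⟨2 1; 2 0⟩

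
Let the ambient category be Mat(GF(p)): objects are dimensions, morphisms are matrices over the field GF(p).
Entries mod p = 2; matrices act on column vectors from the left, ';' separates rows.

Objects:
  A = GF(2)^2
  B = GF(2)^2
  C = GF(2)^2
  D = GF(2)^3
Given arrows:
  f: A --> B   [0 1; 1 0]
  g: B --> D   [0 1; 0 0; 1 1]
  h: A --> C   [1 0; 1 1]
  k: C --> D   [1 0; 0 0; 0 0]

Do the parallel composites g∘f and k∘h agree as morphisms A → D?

Along f;g (path 1):
  e0=(1,0) f-->(0,1) g-->(1,0,1)
  e1=(0,1) f-->(1,0) g-->(0,0,1)
  ⟦path⟧₁ = [1 0; 0 0; 1 1]
Along h;k (path 2):
  e0=(1,0) h-->(1,1) k-->(1,0,0)
  e1=(0,1) h-->(0,1) k-->(0,0,0)
  ⟦path⟧₂ = [1 0; 0 0; 0 0]
Equal? distinct morphisms ✗

Answer: DOES NOT COMMUTE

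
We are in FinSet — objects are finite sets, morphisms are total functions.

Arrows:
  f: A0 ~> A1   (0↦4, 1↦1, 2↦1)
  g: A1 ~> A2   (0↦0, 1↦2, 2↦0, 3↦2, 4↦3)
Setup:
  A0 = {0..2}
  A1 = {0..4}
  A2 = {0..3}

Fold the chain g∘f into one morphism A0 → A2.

Answer: (0↦3, 1↦2, 2↦2)

Trace:
  0 f~>4 g~>3
  1 f~>1 g~>2
  2 f~>1 g~>2
⟦path⟧: (0↦3, 1↦2, 2↦2)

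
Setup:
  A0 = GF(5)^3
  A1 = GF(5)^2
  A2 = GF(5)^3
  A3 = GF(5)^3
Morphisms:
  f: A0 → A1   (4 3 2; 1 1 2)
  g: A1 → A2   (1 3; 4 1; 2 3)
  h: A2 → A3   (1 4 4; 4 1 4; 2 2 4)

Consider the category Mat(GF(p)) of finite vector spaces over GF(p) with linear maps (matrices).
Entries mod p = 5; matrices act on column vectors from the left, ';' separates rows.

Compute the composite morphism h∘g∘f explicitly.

Answer: (4 4 3; 4 3 2; 2 4 1)

Derivation:
  e0=[1,0,0] f→[4,1] g→[2,2,1] h→[4,4,2]
  e1=[0,1,0] f→[3,1] g→[1,3,4] h→[4,3,4]
  e2=[0,0,1] f→[2,2] g→[3,0,0] h→[3,2,1]
⟦path⟧: (4 4 3; 4 3 2; 2 4 1)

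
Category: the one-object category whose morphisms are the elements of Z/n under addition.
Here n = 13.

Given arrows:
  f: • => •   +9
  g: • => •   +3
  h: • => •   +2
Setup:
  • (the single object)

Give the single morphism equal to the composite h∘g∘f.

  0 +9≡9 +3≡12 +2≡1  (mod 13)
composite: +1

Answer: +1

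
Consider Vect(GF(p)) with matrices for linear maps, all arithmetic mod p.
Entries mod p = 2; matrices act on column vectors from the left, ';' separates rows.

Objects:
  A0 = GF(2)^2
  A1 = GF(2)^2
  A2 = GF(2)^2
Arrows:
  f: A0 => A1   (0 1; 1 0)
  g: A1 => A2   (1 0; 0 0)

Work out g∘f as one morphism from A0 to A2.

Answer: (0 1; 0 0)

Derivation:
  e0=(1,0) f=>(0,1) g=>(0,0)
  e1=(0,1) f=>(1,0) g=>(1,0)
⟦path⟧: (0 1; 0 0)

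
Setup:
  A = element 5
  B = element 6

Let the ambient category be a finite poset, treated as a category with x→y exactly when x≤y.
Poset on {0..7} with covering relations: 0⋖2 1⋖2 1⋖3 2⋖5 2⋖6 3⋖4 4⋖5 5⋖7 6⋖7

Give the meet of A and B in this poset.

{x : x≤A ∧ x≤B} = {0,1,2}  (A=5, B=6)
  0 ≤ 2
  1 ≤ 2
  2 ≤ 2
glb = 2

Answer: A∧B = 2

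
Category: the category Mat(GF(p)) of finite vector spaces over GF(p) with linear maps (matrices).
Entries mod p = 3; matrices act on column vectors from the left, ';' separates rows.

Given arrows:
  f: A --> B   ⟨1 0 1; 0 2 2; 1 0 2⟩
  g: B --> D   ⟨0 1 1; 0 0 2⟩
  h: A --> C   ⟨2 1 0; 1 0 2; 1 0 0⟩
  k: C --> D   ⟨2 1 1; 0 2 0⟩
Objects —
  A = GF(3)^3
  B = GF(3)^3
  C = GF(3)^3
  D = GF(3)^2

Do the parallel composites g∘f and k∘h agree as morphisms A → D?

Answer: DOES NOT COMMUTE

Derivation:
Path 1 = f;g:
  e0=[1,0,0] f-->[1,0,1] g-->[1,2]
  e1=[0,1,0] f-->[0,2,0] g-->[2,0]
  e2=[0,0,1] f-->[1,2,2] g-->[1,1]
  composite₁ = ⟨1 2 1; 2 0 1⟩
Path 2 = h;k:
  e0=[1,0,0] h-->[2,1,1] k-->[0,2]
  e1=[0,1,0] h-->[1,0,0] k-->[2,0]
  e2=[0,0,1] h-->[0,2,0] k-->[2,1]
  composite₂ = ⟨0 2 2; 2 0 1⟩
Equal? distinct morphisms ✗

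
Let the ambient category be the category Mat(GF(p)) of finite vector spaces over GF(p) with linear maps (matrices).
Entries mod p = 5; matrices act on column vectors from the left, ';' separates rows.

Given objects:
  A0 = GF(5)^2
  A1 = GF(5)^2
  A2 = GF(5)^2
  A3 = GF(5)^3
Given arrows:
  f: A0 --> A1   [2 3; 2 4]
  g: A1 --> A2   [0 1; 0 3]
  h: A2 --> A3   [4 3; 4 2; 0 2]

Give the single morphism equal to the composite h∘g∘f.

Answer: [1 2; 0 0; 2 4]

Trace:
  e0=[1,0] f-->[2,2] g-->[2,1] h-->[1,0,2]
  e1=[0,1] f-->[3,4] g-->[4,2] h-->[2,0,4]
composite: [1 2; 0 0; 2 4]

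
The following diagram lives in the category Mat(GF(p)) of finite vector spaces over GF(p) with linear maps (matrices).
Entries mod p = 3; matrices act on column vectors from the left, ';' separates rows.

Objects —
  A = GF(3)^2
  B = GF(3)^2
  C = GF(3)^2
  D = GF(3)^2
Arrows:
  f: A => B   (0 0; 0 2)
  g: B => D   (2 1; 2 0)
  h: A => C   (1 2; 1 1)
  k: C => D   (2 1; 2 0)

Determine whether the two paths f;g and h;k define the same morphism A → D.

Answer: DOES NOT COMMUTE

Derivation:
1) trace f;g:
  e0=[1,0] f=>[0,0] g=>[0,0]
  e1=[0,1] f=>[0,2] g=>[2,0]
  ⟦path⟧₁ = (0 2; 0 0)
2) trace h;k:
  e0=[1,0] h=>[1,1] k=>[0,2]
  e1=[0,1] h=>[2,1] k=>[2,1]
  ⟦path⟧₂ = (0 2; 2 1)
Equal? distinct morphisms ✗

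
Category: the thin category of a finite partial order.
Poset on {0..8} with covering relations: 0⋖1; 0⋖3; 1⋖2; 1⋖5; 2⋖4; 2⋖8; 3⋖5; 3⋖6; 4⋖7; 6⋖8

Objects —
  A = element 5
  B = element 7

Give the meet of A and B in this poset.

Answer: A∧B = 1

Work:
Lower bounds of A=5 and B=7: {0,1}
  0 <= 1
  1 <= 1
glb = 1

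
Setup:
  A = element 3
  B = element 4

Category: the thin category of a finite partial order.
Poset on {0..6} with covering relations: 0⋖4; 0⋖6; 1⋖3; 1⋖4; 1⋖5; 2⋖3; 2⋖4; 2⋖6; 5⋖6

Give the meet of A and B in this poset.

Common predecessors of 3,4: {1,2}
  maximal lower bounds 1 and 2 are incomparable: neither 1<=2 nor 2<=1
→ no greatest lower bound exists

Answer: NO MEET EXISTS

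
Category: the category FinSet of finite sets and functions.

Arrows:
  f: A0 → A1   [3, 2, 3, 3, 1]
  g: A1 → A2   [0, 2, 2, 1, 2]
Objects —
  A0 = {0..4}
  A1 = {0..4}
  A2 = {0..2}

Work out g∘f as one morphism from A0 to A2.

Answer: [1, 2, 1, 1, 2]

Work:
  0 f→3 g→1
  1 f→2 g→2
  2 f→3 g→1
  3 f→3 g→1
  4 f→1 g→2
result: [1, 2, 1, 1, 2]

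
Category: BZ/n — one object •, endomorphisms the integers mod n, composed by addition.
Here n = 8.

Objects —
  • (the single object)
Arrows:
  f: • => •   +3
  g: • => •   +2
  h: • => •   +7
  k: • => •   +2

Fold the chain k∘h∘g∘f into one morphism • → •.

  0 +3≡3 +2≡5 +7≡4 +2≡6  (mod 8)
result: +6

Answer: +6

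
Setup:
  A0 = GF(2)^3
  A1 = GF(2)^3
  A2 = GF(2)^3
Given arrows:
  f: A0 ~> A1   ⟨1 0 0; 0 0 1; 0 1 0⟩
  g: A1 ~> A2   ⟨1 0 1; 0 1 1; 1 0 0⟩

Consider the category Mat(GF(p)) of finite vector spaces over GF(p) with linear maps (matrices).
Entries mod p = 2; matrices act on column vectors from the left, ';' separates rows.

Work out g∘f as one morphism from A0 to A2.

  e0=⟨1,0,0⟩ f~>⟨1,0,0⟩ g~>⟨1,0,1⟩
  e1=⟨0,1,0⟩ f~>⟨0,0,1⟩ g~>⟨1,1,0⟩
  e2=⟨0,0,1⟩ f~>⟨0,1,0⟩ g~>⟨0,1,0⟩
composite: ⟨1 1 0; 0 1 1; 1 0 0⟩

Answer: ⟨1 1 0; 0 1 1; 1 0 0⟩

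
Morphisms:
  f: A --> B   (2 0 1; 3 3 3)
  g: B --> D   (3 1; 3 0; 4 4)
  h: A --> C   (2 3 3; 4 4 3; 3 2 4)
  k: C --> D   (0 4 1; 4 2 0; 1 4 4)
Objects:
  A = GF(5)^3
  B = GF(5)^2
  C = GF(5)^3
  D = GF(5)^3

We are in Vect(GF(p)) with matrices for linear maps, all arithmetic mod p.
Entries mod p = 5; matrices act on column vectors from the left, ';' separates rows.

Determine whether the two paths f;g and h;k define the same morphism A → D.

Answer: COMMUTES

Trace:
Path 1 = f;g:
  e0=(1,0,0) f-->(2,3) g-->(4,1,0)
  e1=(0,1,0) f-->(0,3) g-->(3,0,2)
  e2=(0,0,1) f-->(1,3) g-->(1,3,1)
  ⟦path⟧₁ = (4 3 1; 1 0 3; 0 2 1)
Path 2 = h;k:
  e0=(1,0,0) h-->(2,4,3) k-->(4,1,0)
  e1=(0,1,0) h-->(3,4,2) k-->(3,0,2)
  e2=(0,0,1) h-->(3,3,4) k-->(1,3,1)
  ⟦path⟧₂ = (4 3 1; 1 0 3; 0 2 1)
Equal? same morphism ✓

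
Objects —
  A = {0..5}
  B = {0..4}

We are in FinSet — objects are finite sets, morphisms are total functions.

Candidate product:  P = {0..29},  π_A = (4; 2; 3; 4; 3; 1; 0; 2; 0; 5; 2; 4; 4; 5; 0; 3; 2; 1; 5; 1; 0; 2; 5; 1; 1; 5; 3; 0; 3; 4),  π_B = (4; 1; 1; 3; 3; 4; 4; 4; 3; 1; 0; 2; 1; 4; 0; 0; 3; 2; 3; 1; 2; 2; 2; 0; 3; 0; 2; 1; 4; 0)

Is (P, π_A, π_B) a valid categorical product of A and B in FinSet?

Answer: VALID PRODUCT

Derivation:
|A|·|B| = 6·5 = 30;  |P| = 30
Check the pairing map k ↦ (π_A(k), π_B(k)):
  0 -> (4,4)
  1 -> (2,1)
  2 -> (3,1)
  3 -> (4,3)
  4 -> (3,3)
  5 -> (1,4)
  6 -> (0,4)
  7 -> (2,4)
  8 -> (0,3)
  9 -> (5,1)
  10 -> (2,0)
  11 -> (4,2)
  12 -> (4,1)
  13 -> (5,4)
  14 -> (0,0)
  15 -> (3,0)
  16 -> (2,3)
  17 -> (1,2)
  18 -> (5,3)
  19 -> (1,1)
  20 -> (0,2)
  21 -> (2,2)
  22 -> (5,2)
  23 -> (1,0)
  24 -> (1,3)
  25 -> (5,0)
  26 -> (3,2)
  27 -> (0,1)
  28 -> (3,4)
  29 -> (4,0)
distinct pairs in image: 30 / 30 needed
  → bijection onto A×B; projections well-typed.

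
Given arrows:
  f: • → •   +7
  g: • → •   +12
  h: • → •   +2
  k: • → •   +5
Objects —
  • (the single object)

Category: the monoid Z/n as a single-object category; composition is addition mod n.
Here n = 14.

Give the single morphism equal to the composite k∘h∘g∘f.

  0 +7≡7 +12≡5 +2≡7 +5≡12  (mod 14)
composite: +12

Answer: +12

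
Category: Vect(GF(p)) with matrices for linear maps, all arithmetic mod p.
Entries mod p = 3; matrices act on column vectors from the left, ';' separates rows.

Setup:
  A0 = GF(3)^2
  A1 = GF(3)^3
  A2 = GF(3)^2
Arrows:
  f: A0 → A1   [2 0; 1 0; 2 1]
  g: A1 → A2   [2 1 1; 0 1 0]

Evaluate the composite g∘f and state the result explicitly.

  e0=[1,0] f→[2,1,2] g→[1,1]
  e1=[0,1] f→[0,0,1] g→[1,0]
result: [1 1; 1 0]

Answer: [1 1; 1 0]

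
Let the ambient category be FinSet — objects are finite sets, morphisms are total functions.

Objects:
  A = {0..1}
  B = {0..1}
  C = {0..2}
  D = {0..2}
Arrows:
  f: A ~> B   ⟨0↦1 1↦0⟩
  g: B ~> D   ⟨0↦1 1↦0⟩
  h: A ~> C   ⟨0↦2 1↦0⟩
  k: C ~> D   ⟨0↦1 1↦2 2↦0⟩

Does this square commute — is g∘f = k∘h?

Path 1 = f;g:
  0 f~>1 g~>0
  1 f~>0 g~>1
  composite₁ = ⟨0↦0 1↦1⟩
Path 2 = h;k:
  0 h~>2 k~>0
  1 h~>0 k~>1
  composite₂ = ⟨0↦0 1↦1⟩
Equal? same morphism ✓

Answer: COMMUTES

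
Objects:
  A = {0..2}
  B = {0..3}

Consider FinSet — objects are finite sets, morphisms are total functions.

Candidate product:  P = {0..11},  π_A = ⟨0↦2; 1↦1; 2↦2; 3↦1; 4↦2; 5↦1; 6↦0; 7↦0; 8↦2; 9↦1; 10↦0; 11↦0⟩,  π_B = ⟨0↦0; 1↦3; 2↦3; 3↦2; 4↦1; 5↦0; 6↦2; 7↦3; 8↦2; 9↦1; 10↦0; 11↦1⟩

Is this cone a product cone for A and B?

|A|·|B| = 3·4 = 12;  |P| = 12
Check the pairing map k ↦ (π_A(k), π_B(k)):
  0 ↦ (2,0)
  1 ↦ (1,3)
  2 ↦ (2,3)
  3 ↦ (1,2)
  4 ↦ (2,1)
  5 ↦ (1,0)
  6 ↦ (0,2)
  7 ↦ (0,3)
  8 ↦ (2,2)
  9 ↦ (1,1)
  10 ↦ (0,0)
  11 ↦ (0,1)
distinct pairs in image: 12 / 12 needed
  → bijection onto A×B; projections well-typed.

Answer: VALID PRODUCT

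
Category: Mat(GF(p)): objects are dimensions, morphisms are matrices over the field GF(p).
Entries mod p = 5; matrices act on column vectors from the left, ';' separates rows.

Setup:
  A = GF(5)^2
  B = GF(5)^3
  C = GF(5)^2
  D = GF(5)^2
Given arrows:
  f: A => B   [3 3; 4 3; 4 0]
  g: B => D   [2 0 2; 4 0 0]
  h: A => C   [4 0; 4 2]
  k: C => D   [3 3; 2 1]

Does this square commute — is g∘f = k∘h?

Answer: COMMUTES

Trace:
1) trace f;g:
  e0=⟨1,0⟩ f=>⟨3,4,4⟩ g=>⟨4,2⟩
  e1=⟨0,1⟩ f=>⟨3,3,0⟩ g=>⟨1,2⟩
  composite₁ = [4 1; 2 2]
2) trace h;k:
  e0=⟨1,0⟩ h=>⟨4,4⟩ k=>⟨4,2⟩
  e1=⟨0,1⟩ h=>⟨0,2⟩ k=>⟨1,2⟩
  composite₂ = [4 1; 2 2]
Equal? YES — commutes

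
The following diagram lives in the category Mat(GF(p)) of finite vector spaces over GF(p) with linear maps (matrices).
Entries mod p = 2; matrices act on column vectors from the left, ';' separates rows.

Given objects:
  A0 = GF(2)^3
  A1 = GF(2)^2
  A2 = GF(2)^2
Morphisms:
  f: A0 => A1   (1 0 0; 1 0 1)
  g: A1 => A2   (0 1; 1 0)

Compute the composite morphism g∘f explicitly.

  e0=⟨1,0,0⟩ f=>⟨1,1⟩ g=>⟨1,1⟩
  e1=⟨0,1,0⟩ f=>⟨0,0⟩ g=>⟨0,0⟩
  e2=⟨0,0,1⟩ f=>⟨0,1⟩ g=>⟨1,0⟩
composite: (1 0 1; 1 0 0)

Answer: (1 0 1; 1 0 0)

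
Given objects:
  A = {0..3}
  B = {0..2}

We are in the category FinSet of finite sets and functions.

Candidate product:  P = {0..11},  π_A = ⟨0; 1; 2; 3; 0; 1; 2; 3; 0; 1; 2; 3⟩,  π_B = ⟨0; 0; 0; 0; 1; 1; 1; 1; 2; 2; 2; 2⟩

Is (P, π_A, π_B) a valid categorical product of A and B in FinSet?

|A|·|B| = 4·3 = 12;  |P| = 12
Check the pairing map k ↦ (π_A(k), π_B(k)):
  0 -> (0,0)
  1 -> (1,0)
  2 -> (2,0)
  3 -> (3,0)
  4 -> (0,1)
  5 -> (1,1)
  6 -> (2,1)
  7 -> (3,1)
  8 -> (0,2)
  9 -> (1,2)
  10 -> (2,2)
  11 -> (3,2)
distinct pairs in image: 12 / 12 needed
  → bijection onto A×B; projections well-typed.

Answer: VALID PRODUCT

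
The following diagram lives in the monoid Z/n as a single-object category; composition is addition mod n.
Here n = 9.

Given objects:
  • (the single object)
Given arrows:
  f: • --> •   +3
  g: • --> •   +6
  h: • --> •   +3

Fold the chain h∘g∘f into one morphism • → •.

  0 +3≡3 +6≡0 +3≡3  (mod 9)
result: +3

Answer: +3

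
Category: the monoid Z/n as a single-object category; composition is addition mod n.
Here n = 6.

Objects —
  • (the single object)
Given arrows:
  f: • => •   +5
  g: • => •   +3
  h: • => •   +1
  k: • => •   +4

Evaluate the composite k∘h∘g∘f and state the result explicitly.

Answer: +1

Work:
  0 +5≡5 +3≡2 +1≡3 +4≡1  (mod 6)
⟦path⟧: +1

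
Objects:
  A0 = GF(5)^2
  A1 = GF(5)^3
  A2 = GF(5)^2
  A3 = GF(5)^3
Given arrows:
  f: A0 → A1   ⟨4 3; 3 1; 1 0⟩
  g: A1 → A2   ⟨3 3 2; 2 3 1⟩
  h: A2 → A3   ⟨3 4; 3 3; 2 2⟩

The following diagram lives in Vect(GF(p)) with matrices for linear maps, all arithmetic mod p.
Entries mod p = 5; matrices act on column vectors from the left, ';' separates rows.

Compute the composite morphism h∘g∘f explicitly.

Answer: ⟨1 2; 3 3; 2 2⟩

Derivation:
  e0=(1,0) f→(4,3,1) g→(3,3) h→(1,3,2)
  e1=(0,1) f→(3,1,0) g→(2,4) h→(2,3,2)
result: ⟨1 2; 3 3; 2 2⟩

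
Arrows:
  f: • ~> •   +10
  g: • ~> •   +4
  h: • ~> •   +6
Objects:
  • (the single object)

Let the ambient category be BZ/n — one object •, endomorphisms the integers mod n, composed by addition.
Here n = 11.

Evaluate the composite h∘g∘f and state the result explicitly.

  0 +10≡10 +4≡3 +6≡9  (mod 11)
⟦path⟧: +9

Answer: +9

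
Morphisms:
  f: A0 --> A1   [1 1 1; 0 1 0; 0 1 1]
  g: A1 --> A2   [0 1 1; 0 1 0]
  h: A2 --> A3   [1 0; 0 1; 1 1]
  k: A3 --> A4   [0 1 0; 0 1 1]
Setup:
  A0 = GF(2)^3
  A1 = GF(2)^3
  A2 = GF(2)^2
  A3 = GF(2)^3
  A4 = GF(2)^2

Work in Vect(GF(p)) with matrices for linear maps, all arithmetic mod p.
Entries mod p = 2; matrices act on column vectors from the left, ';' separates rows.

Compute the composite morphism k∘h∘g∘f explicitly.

  e0=⟨1,0,0⟩ f-->⟨1,0,0⟩ g-->⟨0,0⟩ h-->⟨0,0,0⟩ k-->⟨0,0⟩
  e1=⟨0,1,0⟩ f-->⟨1,1,1⟩ g-->⟨0,1⟩ h-->⟨0,1,1⟩ k-->⟨1,0⟩
  e2=⟨0,0,1⟩ f-->⟨1,0,1⟩ g-->⟨1,0⟩ h-->⟨1,0,1⟩ k-->⟨0,1⟩
result: [0 1 0; 0 0 1]

Answer: [0 1 0; 0 0 1]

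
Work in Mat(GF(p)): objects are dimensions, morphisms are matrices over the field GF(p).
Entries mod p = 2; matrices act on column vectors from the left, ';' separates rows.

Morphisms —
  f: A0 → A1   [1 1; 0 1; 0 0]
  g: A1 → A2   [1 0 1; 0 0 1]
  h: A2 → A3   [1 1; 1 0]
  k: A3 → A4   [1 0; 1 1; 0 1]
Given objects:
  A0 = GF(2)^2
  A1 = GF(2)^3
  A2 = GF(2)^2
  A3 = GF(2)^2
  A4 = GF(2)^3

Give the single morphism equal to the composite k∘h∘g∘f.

Answer: [1 1; 0 0; 1 1]

Derivation:
  e0=⟨1,0⟩ f→⟨1,0,0⟩ g→⟨1,0⟩ h→⟨1,1⟩ k→⟨1,0,1⟩
  e1=⟨0,1⟩ f→⟨1,1,0⟩ g→⟨1,0⟩ h→⟨1,1⟩ k→⟨1,0,1⟩
⟦path⟧: [1 1; 0 0; 1 1]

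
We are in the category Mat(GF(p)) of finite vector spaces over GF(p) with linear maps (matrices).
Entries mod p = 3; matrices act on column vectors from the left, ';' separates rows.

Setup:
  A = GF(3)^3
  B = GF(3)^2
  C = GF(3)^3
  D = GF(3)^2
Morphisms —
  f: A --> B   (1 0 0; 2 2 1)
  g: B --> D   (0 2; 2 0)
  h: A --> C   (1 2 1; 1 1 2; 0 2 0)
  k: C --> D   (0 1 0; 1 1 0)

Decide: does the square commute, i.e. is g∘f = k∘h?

Along f;g (path 1):
  e0=[1,0,0] f-->[1,2] g-->[1,2]
  e1=[0,1,0] f-->[0,2] g-->[1,0]
  e2=[0,0,1] f-->[0,1] g-->[2,0]
  result₁ = (1 1 2; 2 0 0)
Along h;k (path 2):
  e0=[1,0,0] h-->[1,1,0] k-->[1,2]
  e1=[0,1,0] h-->[2,1,2] k-->[1,0]
  e2=[0,0,1] h-->[1,2,0] k-->[2,0]
  result₂ = (1 1 2; 2 0 0)
Equal? equal; square commutes

Answer: COMMUTES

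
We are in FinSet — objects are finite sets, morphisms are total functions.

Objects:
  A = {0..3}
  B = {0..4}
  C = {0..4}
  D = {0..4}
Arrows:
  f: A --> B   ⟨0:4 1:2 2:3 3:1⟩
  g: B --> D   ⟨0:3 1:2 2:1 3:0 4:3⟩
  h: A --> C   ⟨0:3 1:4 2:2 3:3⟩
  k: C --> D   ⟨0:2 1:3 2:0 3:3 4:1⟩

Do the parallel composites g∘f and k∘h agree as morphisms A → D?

1) trace f;g:
  0 f-->4 g-->3
  1 f-->2 g-->1
  2 f-->3 g-->0
  3 f-->1 g-->2
  ⟦path⟧₁ = ⟨0:3 1:1 2:0 3:2⟩
2) trace h;k:
  0 h-->3 k-->3
  1 h-->4 k-->1
  2 h-->2 k-->0
  3 h-->3 k-->3
  ⟦path⟧₂ = ⟨0:3 1:1 2:0 3:3⟩
Equal? differ; not commutative

Answer: DOES NOT COMMUTE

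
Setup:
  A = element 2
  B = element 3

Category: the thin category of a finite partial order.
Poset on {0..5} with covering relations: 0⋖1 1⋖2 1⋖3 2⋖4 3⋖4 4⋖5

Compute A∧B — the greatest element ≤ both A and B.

Answer: A∧B = 1

Work:
Common predecessors of 2,3: {0,1}
  0 ≤ 1
  1 ≤ 1
glb = 1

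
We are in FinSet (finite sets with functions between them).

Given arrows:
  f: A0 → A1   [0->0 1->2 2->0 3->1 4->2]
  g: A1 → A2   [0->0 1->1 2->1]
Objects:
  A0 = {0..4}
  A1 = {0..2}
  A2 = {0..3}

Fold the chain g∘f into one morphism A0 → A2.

  0 f→0 g→0
  1 f→2 g→1
  2 f→0 g→0
  3 f→1 g→1
  4 f→2 g→1
composite: [0->0 1->1 2->0 3->1 4->1]

Answer: [0->0 1->1 2->0 3->1 4->1]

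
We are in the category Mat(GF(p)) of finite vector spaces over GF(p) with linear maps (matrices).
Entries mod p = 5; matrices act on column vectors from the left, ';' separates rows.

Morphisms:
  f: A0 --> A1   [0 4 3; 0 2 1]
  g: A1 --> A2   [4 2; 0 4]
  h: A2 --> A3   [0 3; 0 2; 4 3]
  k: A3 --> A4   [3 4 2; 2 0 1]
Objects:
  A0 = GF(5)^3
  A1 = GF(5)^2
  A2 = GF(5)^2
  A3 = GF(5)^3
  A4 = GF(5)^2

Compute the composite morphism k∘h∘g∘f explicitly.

Answer: [0 4 4; 0 2 2]

Work:
  e0=(1,0,0) f-->(0,0) g-->(0,0) h-->(0,0,0) k-->(0,0)
  e1=(0,1,0) f-->(4,2) g-->(0,3) h-->(4,1,4) k-->(4,2)
  e2=(0,0,1) f-->(3,1) g-->(4,4) h-->(2,3,3) k-->(4,2)
⟦path⟧: [0 4 4; 0 2 2]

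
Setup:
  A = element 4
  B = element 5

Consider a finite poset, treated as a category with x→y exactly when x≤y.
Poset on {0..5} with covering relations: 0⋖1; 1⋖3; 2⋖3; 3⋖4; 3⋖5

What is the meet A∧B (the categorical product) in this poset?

Answer: A∧B = 3

Trace:
Lower bounds of A=4 and B=5: {0,1,2,3}
  0 ≤ 3
  1 ≤ 3
  2 ≤ 3
  3 ≤ 3
glb = 3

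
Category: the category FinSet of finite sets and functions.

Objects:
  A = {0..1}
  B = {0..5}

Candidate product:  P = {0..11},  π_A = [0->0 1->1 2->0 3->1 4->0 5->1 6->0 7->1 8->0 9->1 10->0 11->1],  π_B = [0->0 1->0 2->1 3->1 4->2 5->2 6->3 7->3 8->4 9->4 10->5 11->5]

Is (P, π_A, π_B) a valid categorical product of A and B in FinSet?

Answer: VALID PRODUCT

Trace:
|A|·|B| = 2·6 = 12;  |P| = 12
Check the pairing map k ↦ (π_A(k), π_B(k)):
  0 -> (0,0)
  1 -> (1,0)
  2 -> (0,1)
  3 -> (1,1)
  4 -> (0,2)
  5 -> (1,2)
  6 -> (0,3)
  7 -> (1,3)
  8 -> (0,4)
  9 -> (1,4)
  10 -> (0,5)
  11 -> (1,5)
distinct pairs in image: 12 / 12 needed
  → bijection onto A×B; projections well-typed.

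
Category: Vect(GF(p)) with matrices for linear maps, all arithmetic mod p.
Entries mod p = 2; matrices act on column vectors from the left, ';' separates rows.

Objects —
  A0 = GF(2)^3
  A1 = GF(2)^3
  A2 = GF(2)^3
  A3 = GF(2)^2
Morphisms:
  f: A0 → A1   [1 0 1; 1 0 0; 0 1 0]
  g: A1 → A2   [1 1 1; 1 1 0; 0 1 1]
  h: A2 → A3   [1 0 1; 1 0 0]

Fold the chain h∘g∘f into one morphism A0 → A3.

Answer: [1 0 1; 0 1 1]

Work:
  e0=(1,0,0) f→(1,1,0) g→(0,0,1) h→(1,0)
  e1=(0,1,0) f→(0,0,1) g→(1,0,1) h→(0,1)
  e2=(0,0,1) f→(1,0,0) g→(1,1,0) h→(1,1)
result: [1 0 1; 0 1 1]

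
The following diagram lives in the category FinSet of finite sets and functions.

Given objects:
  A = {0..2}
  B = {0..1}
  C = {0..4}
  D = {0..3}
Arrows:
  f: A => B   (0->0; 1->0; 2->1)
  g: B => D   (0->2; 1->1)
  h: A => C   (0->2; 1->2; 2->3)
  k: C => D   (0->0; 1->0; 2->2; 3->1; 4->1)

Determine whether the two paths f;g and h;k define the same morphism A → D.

Answer: COMMUTES

Trace:
1) trace f;g:
  0 f=>0 g=>2
  1 f=>0 g=>2
  2 f=>1 g=>1
  ⟦path⟧₁ = (0->2; 1->2; 2->1)
2) trace h;k:
  0 h=>2 k=>2
  1 h=>2 k=>2
  2 h=>3 k=>1
  ⟦path⟧₂ = (0->2; 1->2; 2->1)
Equal? YES — commutes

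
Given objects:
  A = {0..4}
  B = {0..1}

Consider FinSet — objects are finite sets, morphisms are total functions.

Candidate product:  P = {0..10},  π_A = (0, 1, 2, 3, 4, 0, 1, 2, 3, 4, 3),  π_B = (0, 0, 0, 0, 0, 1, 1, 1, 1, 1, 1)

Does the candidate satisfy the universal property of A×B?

Answer: NOT A VALID PRODUCT — |P|=11 ≠ |A|·|B|=10

Derivation:
|A|·|B| = 5·2 = 10;  |P| = 11
  → cardinalities differ; no bijection possible.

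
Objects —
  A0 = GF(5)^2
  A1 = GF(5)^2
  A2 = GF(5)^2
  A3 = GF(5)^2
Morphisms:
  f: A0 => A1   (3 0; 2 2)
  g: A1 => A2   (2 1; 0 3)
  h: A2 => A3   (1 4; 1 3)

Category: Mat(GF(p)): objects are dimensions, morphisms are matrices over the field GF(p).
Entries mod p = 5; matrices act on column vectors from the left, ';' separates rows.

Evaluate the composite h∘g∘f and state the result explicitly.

Answer: (2 1; 1 0)

Trace:
  e0=(1,0) f=>(3,2) g=>(3,1) h=>(2,1)
  e1=(0,1) f=>(0,2) g=>(2,1) h=>(1,0)
⟦path⟧: (2 1; 1 0)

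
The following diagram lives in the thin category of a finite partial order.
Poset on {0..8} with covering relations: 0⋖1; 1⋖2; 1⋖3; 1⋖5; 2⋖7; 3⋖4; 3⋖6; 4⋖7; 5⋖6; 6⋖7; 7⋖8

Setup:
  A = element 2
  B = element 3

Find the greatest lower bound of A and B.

Answer: A∧B = 1

Work:
Common predecessors of 2,3: {0,1}
  0 ⊑ 1
  1 ⊑ 1
glb = 1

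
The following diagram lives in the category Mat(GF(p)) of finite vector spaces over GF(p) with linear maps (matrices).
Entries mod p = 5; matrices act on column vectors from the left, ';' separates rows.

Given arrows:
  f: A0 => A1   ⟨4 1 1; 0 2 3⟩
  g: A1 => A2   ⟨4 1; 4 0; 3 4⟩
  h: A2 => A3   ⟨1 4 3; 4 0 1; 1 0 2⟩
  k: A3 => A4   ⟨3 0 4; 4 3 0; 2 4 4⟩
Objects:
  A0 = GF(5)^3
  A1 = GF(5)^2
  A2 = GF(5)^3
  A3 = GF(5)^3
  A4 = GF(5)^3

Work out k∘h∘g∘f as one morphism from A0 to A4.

  e0=[1,0,0] f=>[4,0] g=>[1,1,2] h=>[1,1,0] k=>[3,2,1]
  e1=[0,1,0] f=>[1,2] g=>[1,4,1] h=>[0,0,3] k=>[2,0,2]
  e2=[0,0,1] f=>[1,3] g=>[2,4,0] h=>[3,3,2] k=>[2,1,1]
composite: ⟨3 2 2; 2 0 1; 1 2 1⟩

Answer: ⟨3 2 2; 2 0 1; 1 2 1⟩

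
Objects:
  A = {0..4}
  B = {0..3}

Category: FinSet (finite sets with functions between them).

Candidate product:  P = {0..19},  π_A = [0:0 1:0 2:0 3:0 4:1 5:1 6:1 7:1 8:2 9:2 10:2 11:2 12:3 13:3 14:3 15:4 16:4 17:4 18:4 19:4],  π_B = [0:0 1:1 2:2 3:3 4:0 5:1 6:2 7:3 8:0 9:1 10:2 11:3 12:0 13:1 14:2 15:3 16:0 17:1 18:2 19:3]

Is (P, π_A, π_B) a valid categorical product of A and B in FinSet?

Answer: NOT A VALID PRODUCT — duplicate pair at indices 19,15

Derivation:
|A|·|B| = 5·4 = 20;  |P| = 20
Check the pairing map k ↦ (π_A(k), π_B(k)):
  0 : (0,0)
  1 : (0,1)
  2 : (0,2)
  3 : (0,3)
  4 : (1,0)
  5 : (1,1)
  6 : (1,2)
  7 : (1,3)
  8 : (2,0)
  9 : (2,1)
  10 : (2,2)
  11 : (2,3)
  12 : (3,0)
  13 : (3,1)
  14 : (3,2)
  15 : (4,3)
  16 : (4,0)
  17 : (4,1)
  18 : (4,2)
  19 : (4,3)  ✗ repeats pair of k=15
distinct pairs in image: 19 / 20 needed
  → (4,3) hit at k=15 and k=19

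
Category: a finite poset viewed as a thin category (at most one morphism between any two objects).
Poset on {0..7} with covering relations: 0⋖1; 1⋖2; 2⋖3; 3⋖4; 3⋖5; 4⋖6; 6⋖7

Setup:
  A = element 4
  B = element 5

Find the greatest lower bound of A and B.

Answer: A∧B = 3

Work:
Common predecessors of 4,5: {0,1,2,3}
  0 <= 3
  1 <= 3
  2 <= 3
  3 <= 3
glb = 3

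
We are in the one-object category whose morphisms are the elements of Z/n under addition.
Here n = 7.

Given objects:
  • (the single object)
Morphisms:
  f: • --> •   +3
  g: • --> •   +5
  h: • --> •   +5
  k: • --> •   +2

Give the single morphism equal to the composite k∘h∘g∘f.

Answer: +1

Trace:
  0 +3≡3 +5≡1 +5≡6 +2≡1  (mod 7)
⟦path⟧: +1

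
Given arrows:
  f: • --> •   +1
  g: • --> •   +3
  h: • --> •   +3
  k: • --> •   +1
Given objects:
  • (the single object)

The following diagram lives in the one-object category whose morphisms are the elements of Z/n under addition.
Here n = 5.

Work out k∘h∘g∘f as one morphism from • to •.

Answer: +3

Work:
  0 +1≡1 +3≡4 +3≡2 +1≡3  (mod 5)
result: +3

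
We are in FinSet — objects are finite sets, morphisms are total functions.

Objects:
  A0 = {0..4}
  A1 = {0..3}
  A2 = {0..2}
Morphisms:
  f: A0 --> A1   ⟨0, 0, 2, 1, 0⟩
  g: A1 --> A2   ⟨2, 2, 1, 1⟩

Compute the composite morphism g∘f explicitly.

  0 f-->0 g-->2
  1 f-->0 g-->2
  2 f-->2 g-->1
  3 f-->1 g-->2
  4 f-->0 g-->2
result: ⟨2, 2, 1, 2, 2⟩

Answer: ⟨2, 2, 1, 2, 2⟩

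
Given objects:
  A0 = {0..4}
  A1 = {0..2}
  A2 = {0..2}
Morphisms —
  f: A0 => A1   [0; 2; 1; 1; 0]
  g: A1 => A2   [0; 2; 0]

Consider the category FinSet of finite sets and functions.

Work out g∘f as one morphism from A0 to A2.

Answer: [0; 0; 2; 2; 0]

Work:
  0 f=>0 g=>0
  1 f=>2 g=>0
  2 f=>1 g=>2
  3 f=>1 g=>2
  4 f=>0 g=>0
⟦path⟧: [0; 0; 2; 2; 0]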